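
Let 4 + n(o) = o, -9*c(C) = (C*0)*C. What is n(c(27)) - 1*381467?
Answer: -381471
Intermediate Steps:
c(C) = 0 (c(C) = -C*0*C/9 = -0*C = -⅑*0 = 0)
n(o) = -4 + o
n(c(27)) - 1*381467 = (-4 + 0) - 1*381467 = -4 - 381467 = -381471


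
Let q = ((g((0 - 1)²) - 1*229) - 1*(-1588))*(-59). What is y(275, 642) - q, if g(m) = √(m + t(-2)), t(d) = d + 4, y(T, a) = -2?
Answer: 80179 + 59*√3 ≈ 80281.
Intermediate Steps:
t(d) = 4 + d
g(m) = √(2 + m) (g(m) = √(m + (4 - 2)) = √(m + 2) = √(2 + m))
q = -80181 - 59*√3 (q = ((√(2 + (0 - 1)²) - 1*229) - 1*(-1588))*(-59) = ((√(2 + (-1)²) - 229) + 1588)*(-59) = ((√(2 + 1) - 229) + 1588)*(-59) = ((√3 - 229) + 1588)*(-59) = ((-229 + √3) + 1588)*(-59) = (1359 + √3)*(-59) = -80181 - 59*√3 ≈ -80283.)
y(275, 642) - q = -2 - (-80181 - 59*√3) = -2 + (80181 + 59*√3) = 80179 + 59*√3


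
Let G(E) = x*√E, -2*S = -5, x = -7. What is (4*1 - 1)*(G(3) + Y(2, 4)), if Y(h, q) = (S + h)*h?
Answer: 27 - 21*√3 ≈ -9.3731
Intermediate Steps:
S = 5/2 (S = -½*(-5) = 5/2 ≈ 2.5000)
G(E) = -7*√E
Y(h, q) = h*(5/2 + h) (Y(h, q) = (5/2 + h)*h = h*(5/2 + h))
(4*1 - 1)*(G(3) + Y(2, 4)) = (4*1 - 1)*(-7*√3 + (½)*2*(5 + 2*2)) = (4 - 1)*(-7*√3 + (½)*2*(5 + 4)) = 3*(-7*√3 + (½)*2*9) = 3*(-7*√3 + 9) = 3*(9 - 7*√3) = 27 - 21*√3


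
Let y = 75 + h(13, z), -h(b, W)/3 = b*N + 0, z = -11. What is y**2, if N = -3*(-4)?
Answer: 154449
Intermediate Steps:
N = 12
h(b, W) = -36*b (h(b, W) = -3*(b*12 + 0) = -3*(12*b + 0) = -36*b)
y = -393 (y = 75 - 36*13 = 75 - 468 = -393)
y**2 = (-393)**2 = 154449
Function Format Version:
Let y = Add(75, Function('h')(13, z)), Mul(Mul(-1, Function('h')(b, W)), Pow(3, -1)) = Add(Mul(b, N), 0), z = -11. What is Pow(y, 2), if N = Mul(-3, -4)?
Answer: 154449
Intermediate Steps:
N = 12
Function('h')(b, W) = Mul(-36, b) (Function('h')(b, W) = Mul(-3, Add(Mul(b, 12), 0)) = Mul(-3, Add(Mul(12, b), 0)) = Mul(-3, Mul(12, b)) = Mul(-36, b))
y = -393 (y = Add(75, Mul(-36, 13)) = Add(75, -468) = -393)
Pow(y, 2) = Pow(-393, 2) = 154449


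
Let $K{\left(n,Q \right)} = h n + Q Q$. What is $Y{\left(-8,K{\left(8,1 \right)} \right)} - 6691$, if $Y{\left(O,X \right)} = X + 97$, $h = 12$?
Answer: $-6497$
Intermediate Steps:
$K{\left(n,Q \right)} = Q^{2} + 12 n$ ($K{\left(n,Q \right)} = 12 n + Q Q = 12 n + Q^{2} = Q^{2} + 12 n$)
$Y{\left(O,X \right)} = 97 + X$
$Y{\left(-8,K{\left(8,1 \right)} \right)} - 6691 = \left(97 + \left(1^{2} + 12 \cdot 8\right)\right) - 6691 = \left(97 + \left(1 + 96\right)\right) - 6691 = \left(97 + 97\right) - 6691 = 194 - 6691 = -6497$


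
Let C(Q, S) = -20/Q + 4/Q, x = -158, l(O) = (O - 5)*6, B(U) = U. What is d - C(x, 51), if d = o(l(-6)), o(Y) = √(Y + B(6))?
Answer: -8/79 + 2*I*√15 ≈ -0.10127 + 7.746*I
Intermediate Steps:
l(O) = -30 + 6*O (l(O) = (-5 + O)*6 = -30 + 6*O)
o(Y) = √(6 + Y) (o(Y) = √(Y + 6) = √(6 + Y))
C(Q, S) = -16/Q
d = 2*I*√15 (d = √(6 + (-30 + 6*(-6))) = √(6 + (-30 - 36)) = √(6 - 66) = √(-60) = 2*I*√15 ≈ 7.746*I)
d - C(x, 51) = 2*I*√15 - (-16)/(-158) = 2*I*√15 - (-16)*(-1)/158 = 2*I*√15 - 1*8/79 = 2*I*√15 - 8/79 = -8/79 + 2*I*√15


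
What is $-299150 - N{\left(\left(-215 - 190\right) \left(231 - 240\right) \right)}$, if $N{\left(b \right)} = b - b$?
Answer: $-299150$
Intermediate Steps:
$N{\left(b \right)} = 0$
$-299150 - N{\left(\left(-215 - 190\right) \left(231 - 240\right) \right)} = -299150 - 0 = -299150 + 0 = -299150$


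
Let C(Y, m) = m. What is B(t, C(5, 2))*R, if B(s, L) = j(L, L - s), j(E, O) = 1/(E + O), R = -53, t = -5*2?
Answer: -53/14 ≈ -3.7857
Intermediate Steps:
t = -10
B(s, L) = 1/(-s + 2*L) (B(s, L) = 1/(L + (L - s)) = 1/(-s + 2*L))
B(t, C(5, 2))*R = -53/(-1*(-10) + 2*2) = -53/(10 + 4) = -53/14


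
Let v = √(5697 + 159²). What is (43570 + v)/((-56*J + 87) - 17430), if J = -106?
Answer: -43570/11407 - 3*√3442/11407 ≈ -3.8350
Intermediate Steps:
v = 3*√3442 (v = √(5697 + 25281) = √30978 = 3*√3442 ≈ 176.01)
(43570 + v)/((-56*J + 87) - 17430) = (43570 + 3*√3442)/((-56*(-106) + 87) - 17430) = (43570 + 3*√3442)/((5936 + 87) - 17430) = (43570 + 3*√3442)/(6023 - 17430) = (43570 + 3*√3442)/(-11407) = (43570 + 3*√3442)*(-1/11407) = -43570/11407 - 3*√3442/11407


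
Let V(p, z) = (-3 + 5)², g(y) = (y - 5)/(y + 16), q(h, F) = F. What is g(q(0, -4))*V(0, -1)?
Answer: -3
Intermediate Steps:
g(y) = (-5 + y)/(16 + y)
V(p, z) = 4 (V(p, z) = 2² = 4)
g(q(0, -4))*V(0, -1) = ((-5 - 4)/(16 - 4))*4 = (-9/12)*4 = ((1/12)*(-9))*4 = -¾*4 = -3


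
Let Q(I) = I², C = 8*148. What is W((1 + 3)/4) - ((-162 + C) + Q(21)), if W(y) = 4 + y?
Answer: -1458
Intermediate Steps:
C = 1184
W((1 + 3)/4) - ((-162 + C) + Q(21)) = (4 + (1 + 3)/4) - ((-162 + 1184) + 21²) = (4 + (¼)*4) - (1022 + 441) = (4 + 1) - 1*1463 = 5 - 1463 = -1458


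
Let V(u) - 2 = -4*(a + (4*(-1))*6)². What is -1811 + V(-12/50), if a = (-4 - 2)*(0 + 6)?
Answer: -16209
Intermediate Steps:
a = -36 (a = -6*6 = -36)
V(u) = -14398 (V(u) = 2 - 4*(-36 + (4*(-1))*6)² = 2 - 4*(-36 - 4*6)² = 2 - 4*(-36 - 24)² = 2 - 4*(-60)² = 2 - 4*3600 = 2 - 14400 = -14398)
-1811 + V(-12/50) = -1811 - 14398 = -16209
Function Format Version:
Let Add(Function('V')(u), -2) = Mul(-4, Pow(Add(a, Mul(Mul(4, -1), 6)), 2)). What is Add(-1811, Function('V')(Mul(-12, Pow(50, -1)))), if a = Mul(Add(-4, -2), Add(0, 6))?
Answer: -16209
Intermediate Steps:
a = -36 (a = Mul(-6, 6) = -36)
Function('V')(u) = -14398 (Function('V')(u) = Add(2, Mul(-4, Pow(Add(-36, Mul(Mul(4, -1), 6)), 2))) = Add(2, Mul(-4, Pow(Add(-36, Mul(-4, 6)), 2))) = Add(2, Mul(-4, Pow(Add(-36, -24), 2))) = Add(2, Mul(-4, Pow(-60, 2))) = Add(2, Mul(-4, 3600)) = Add(2, -14400) = -14398)
Add(-1811, Function('V')(Mul(-12, Pow(50, -1)))) = Add(-1811, -14398) = -16209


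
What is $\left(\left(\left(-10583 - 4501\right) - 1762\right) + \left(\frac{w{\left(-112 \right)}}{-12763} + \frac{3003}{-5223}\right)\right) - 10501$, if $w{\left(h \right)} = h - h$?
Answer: $- \frac{47612128}{1741} \approx -27348.0$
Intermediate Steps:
$w{\left(h \right)} = 0$
$\left(\left(\left(-10583 - 4501\right) - 1762\right) + \left(\frac{w{\left(-112 \right)}}{-12763} + \frac{3003}{-5223}\right)\right) - 10501 = \left(\left(\left(-10583 - 4501\right) - 1762\right) + \left(\frac{0}{-12763} + \frac{3003}{-5223}\right)\right) - 10501 = \left(\left(-15084 - 1762\right) + \left(0 \left(- \frac{1}{12763}\right) + 3003 \left(- \frac{1}{5223}\right)\right)\right) - 10501 = \left(-16846 + \left(0 - \frac{1001}{1741}\right)\right) - 10501 = \left(-16846 - \frac{1001}{1741}\right) - 10501 = - \frac{29329887}{1741} - 10501 = - \frac{47612128}{1741}$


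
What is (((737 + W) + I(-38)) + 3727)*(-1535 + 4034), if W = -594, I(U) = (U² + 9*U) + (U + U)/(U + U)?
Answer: 12427527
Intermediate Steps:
I(U) = 1 + U² + 9*U (I(U) = (U² + 9*U) + (2*U)/((2*U)) = (U² + 9*U) + (2*U)*(1/(2*U)) = (U² + 9*U) + 1 = 1 + U² + 9*U)
(((737 + W) + I(-38)) + 3727)*(-1535 + 4034) = (((737 - 594) + (1 + (-38)² + 9*(-38))) + 3727)*(-1535 + 4034) = ((143 + (1 + 1444 - 342)) + 3727)*2499 = ((143 + 1103) + 3727)*2499 = (1246 + 3727)*2499 = 4973*2499 = 12427527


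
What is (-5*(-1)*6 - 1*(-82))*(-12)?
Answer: -1344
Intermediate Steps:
(-5*(-1)*6 - 1*(-82))*(-12) = (5*6 + 82)*(-12) = (30 + 82)*(-12) = 112*(-12) = -1344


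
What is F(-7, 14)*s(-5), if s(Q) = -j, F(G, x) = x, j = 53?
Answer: -742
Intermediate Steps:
s(Q) = -53 (s(Q) = -1*53 = -53)
F(-7, 14)*s(-5) = 14*(-53) = -742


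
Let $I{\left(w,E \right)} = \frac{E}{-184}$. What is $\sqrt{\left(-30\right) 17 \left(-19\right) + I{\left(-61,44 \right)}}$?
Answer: $\frac{\sqrt{20503534}}{46} \approx 98.437$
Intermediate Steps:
$I{\left(w,E \right)} = - \frac{E}{184}$ ($I{\left(w,E \right)} = E \left(- \frac{1}{184}\right) = - \frac{E}{184}$)
$\sqrt{\left(-30\right) 17 \left(-19\right) + I{\left(-61,44 \right)}} = \sqrt{\left(-30\right) 17 \left(-19\right) - \frac{11}{46}} = \sqrt{\left(-510\right) \left(-19\right) - \frac{11}{46}} = \sqrt{9690 - \frac{11}{46}} = \sqrt{\frac{445729}{46}} = \frac{\sqrt{20503534}}{46}$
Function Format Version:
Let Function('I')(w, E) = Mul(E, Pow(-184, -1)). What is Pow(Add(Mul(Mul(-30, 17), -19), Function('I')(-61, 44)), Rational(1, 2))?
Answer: Mul(Rational(1, 46), Pow(20503534, Rational(1, 2))) ≈ 98.437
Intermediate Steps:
Function('I')(w, E) = Mul(Rational(-1, 184), E) (Function('I')(w, E) = Mul(E, Rational(-1, 184)) = Mul(Rational(-1, 184), E))
Pow(Add(Mul(Mul(-30, 17), -19), Function('I')(-61, 44)), Rational(1, 2)) = Pow(Add(Mul(Mul(-30, 17), -19), Mul(Rational(-1, 184), 44)), Rational(1, 2)) = Pow(Add(Mul(-510, -19), Rational(-11, 46)), Rational(1, 2)) = Pow(Add(9690, Rational(-11, 46)), Rational(1, 2)) = Pow(Rational(445729, 46), Rational(1, 2)) = Mul(Rational(1, 46), Pow(20503534, Rational(1, 2)))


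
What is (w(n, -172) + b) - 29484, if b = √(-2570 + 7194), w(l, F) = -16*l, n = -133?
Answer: -27288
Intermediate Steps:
b = 68 (b = √4624 = 68)
(w(n, -172) + b) - 29484 = (-16*(-133) + 68) - 29484 = (2128 + 68) - 29484 = 2196 - 29484 = -27288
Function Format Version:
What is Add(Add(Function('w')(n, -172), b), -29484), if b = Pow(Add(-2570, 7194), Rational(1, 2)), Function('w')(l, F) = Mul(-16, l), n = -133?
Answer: -27288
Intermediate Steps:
b = 68 (b = Pow(4624, Rational(1, 2)) = 68)
Add(Add(Function('w')(n, -172), b), -29484) = Add(Add(Mul(-16, -133), 68), -29484) = Add(Add(2128, 68), -29484) = Add(2196, -29484) = -27288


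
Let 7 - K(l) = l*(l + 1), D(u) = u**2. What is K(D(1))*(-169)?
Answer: -845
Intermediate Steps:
K(l) = 7 - l*(1 + l) (K(l) = 7 - l*(l + 1) = 7 - l*(1 + l))
K(D(1))*(-169) = (7 - 1*1**2 - (1**2)**2)*(-169) = (7 - 1*1 - 1*1**2)*(-169) = (7 - 1 - 1*1)*(-169) = (7 - 1 - 1)*(-169) = 5*(-169) = -845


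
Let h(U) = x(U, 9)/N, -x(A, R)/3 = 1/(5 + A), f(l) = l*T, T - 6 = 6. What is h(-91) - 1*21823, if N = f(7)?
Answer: -52549783/2408 ≈ -21823.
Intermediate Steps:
T = 12 (T = 6 + 6 = 12)
f(l) = 12*l (f(l) = l*12 = 12*l)
x(A, R) = -3/(5 + A)
N = 84 (N = 12*7 = 84)
h(U) = -1/(28*(5 + U)) (h(U) = -3/(5 + U)/84 = -3/(5 + U)*(1/84) = -1/(28*(5 + U)))
h(-91) - 1*21823 = -1/(140 + 28*(-91)) - 1*21823 = -1/(140 - 2548) - 21823 = -1/(-2408) - 21823 = -1*(-1/2408) - 21823 = 1/2408 - 21823 = -52549783/2408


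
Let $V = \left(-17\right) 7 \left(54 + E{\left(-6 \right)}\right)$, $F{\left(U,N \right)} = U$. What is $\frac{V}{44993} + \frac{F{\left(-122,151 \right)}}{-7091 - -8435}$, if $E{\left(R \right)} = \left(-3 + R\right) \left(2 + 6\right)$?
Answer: $- \frac{1305149}{30235296} \approx -0.043166$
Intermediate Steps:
$E{\left(R \right)} = -24 + 8 R$ ($E{\left(R \right)} = \left(-3 + R\right) 8 = -24 + 8 R$)
$V = 2142$ ($V = \left(-17\right) 7 \left(54 + \left(-24 + 8 \left(-6\right)\right)\right) = - 119 \left(54 - 72\right) = \left(-119\right) \left(-18\right) = 2142$)
$\frac{V}{44993} + \frac{F{\left(-122,151 \right)}}{-7091 - -8435} = \frac{2142}{44993} - \frac{122}{-7091 - -8435} = 2142 \cdot \frac{1}{44993} - \frac{122}{-7091 + 8435} = \frac{2142}{44993} - \frac{122}{1344} = \frac{2142}{44993} - \frac{61}{672} = - \frac{1305149}{30235296}$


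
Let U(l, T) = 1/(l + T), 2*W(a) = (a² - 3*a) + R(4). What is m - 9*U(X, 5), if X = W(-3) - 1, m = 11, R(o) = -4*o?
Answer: 46/5 ≈ 9.2000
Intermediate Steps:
W(a) = -8 + a²/2 - 3*a/2 (W(a) = ((a² - 3*a) - 4*4)/2 = ((a² - 3*a) - 16)/2 = (-16 + a² - 3*a)/2 = -8 + a²/2 - 3*a/2)
X = 0 (X = (-8 + (½)*(-3)² - 3/2*(-3)) - 1 = (-8 + (½)*9 + 9/2) - 1 = (-8 + 9/2 + 9/2) - 1 = 1 - 1 = 0)
U(l, T) = 1/(T + l)
m - 9*U(X, 5) = 11 - 9/(5 + 0) = 11 - 9/5 = 46/5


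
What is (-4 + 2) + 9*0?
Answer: -2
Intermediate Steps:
(-4 + 2) + 9*0 = -2 + 0 = -2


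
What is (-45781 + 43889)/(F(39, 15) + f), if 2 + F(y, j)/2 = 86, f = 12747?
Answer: -1892/12915 ≈ -0.14650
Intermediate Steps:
F(y, j) = 168 (F(y, j) = -4 + 2*86 = -4 + 172 = 168)
(-45781 + 43889)/(F(39, 15) + f) = (-45781 + 43889)/(168 + 12747) = -1892/12915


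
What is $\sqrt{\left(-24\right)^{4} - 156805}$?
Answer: $\sqrt{174971} \approx 418.3$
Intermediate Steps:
$\sqrt{\left(-24\right)^{4} - 156805} = \sqrt{331776 - 156805} = \sqrt{174971}$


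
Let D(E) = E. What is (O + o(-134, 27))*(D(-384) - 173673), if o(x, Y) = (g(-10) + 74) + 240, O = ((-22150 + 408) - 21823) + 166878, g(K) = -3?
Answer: -21517622568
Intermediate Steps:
O = 123313 (O = (-21742 - 21823) + 166878 = -43565 + 166878 = 123313)
o(x, Y) = 311 (o(x, Y) = (-3 + 74) + 240 = 71 + 240 = 311)
(O + o(-134, 27))*(D(-384) - 173673) = (123313 + 311)*(-384 - 173673) = 123624*(-174057) = -21517622568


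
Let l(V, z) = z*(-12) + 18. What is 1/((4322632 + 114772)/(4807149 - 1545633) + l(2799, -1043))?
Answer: 815379/10221069737 ≈ 7.9774e-5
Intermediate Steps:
l(V, z) = 18 - 12*z (l(V, z) = -12*z + 18 = 18 - 12*z)
1/((4322632 + 114772)/(4807149 - 1545633) + l(2799, -1043)) = 1/((4322632 + 114772)/(4807149 - 1545633) + (18 - 12*(-1043))) = 1/(4437404/3261516 + (18 + 12516)) = 1/(4437404*(1/3261516) + 12534) = 1/(1109351/815379 + 12534) = 1/(10221069737/815379) = 815379/10221069737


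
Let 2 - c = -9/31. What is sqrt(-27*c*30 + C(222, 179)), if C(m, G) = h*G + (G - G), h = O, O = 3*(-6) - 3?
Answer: I*sqrt(5395209)/31 ≈ 74.928*I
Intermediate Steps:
O = -21 (O = -18 - 3 = -21)
h = -21
C(m, G) = -21*G (C(m, G) = -21*G + (G - G) = -21*G + 0 = -21*G)
c = 71/31 (c = 2 - (-9)/31 = 2 - 1*(-9/31) = 2 + 9/31 = 71/31 ≈ 2.2903)
sqrt(-27*c*30 + C(222, 179)) = sqrt(-27*71/31*30 - 21*179) = sqrt(-1917/31*30 - 3759) = sqrt(-57510/31 - 3759) = sqrt(-174039/31) = I*sqrt(5395209)/31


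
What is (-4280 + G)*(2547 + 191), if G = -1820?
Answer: -16701800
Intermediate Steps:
(-4280 + G)*(2547 + 191) = (-4280 - 1820)*(2547 + 191) = -6100*2738 = -16701800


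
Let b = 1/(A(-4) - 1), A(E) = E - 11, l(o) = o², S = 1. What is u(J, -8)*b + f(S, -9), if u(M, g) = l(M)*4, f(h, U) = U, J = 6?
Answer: -18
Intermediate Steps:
A(E) = -11 + E
u(M, g) = 4*M² (u(M, g) = M²*4 = 4*M²)
b = -1/16 (b = 1/((-11 - 4) - 1) = 1/(-15 - 1) = 1/(-16) = -1/16 ≈ -0.062500)
u(J, -8)*b + f(S, -9) = (4*6²)*(-1/16) - 9 = (4*36)*(-1/16) - 9 = 144*(-1/16) - 9 = -9 - 9 = -18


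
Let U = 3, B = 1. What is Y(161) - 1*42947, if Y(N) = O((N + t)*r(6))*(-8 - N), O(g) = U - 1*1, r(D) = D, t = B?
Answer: -43285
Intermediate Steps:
t = 1
O(g) = 2 (O(g) = 3 - 1*1 = 3 - 1 = 2)
Y(N) = -16 - 2*N (Y(N) = 2*(-8 - N) = -16 - 2*N)
Y(161) - 1*42947 = (-16 - 2*161) - 1*42947 = (-16 - 322) - 42947 = -338 - 42947 = -43285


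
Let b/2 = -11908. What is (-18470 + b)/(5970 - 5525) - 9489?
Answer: -4264891/445 ≈ -9584.0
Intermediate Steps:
b = -23816 (b = 2*(-11908) = -23816)
(-18470 + b)/(5970 - 5525) - 9489 = (-18470 - 23816)/(5970 - 5525) - 9489 = -42286/445 - 9489 = -4264891/445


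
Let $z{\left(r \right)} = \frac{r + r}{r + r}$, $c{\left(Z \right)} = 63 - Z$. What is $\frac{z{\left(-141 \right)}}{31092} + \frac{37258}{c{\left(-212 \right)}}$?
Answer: $\frac{1158426011}{8550300} \approx 135.48$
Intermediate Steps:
$z{\left(r \right)} = 1$ ($z{\left(r \right)} = \frac{2 r}{2 r} = 2 r \frac{1}{2 r} = 1$)
$\frac{z{\left(-141 \right)}}{31092} + \frac{37258}{c{\left(-212 \right)}} = 1 \cdot \frac{1}{31092} + \frac{37258}{63 - -212} = 1 \cdot \frac{1}{31092} + \frac{37258}{63 + 212} = \frac{1}{31092} + \frac{37258}{275} = \frac{1158426011}{8550300}$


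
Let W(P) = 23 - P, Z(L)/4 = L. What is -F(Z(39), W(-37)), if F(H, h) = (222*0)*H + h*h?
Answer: -3600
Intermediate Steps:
Z(L) = 4*L
F(H, h) = h² (F(H, h) = 0*H + h² = 0 + h² = h²)
-F(Z(39), W(-37)) = -(23 - 1*(-37))² = -(23 + 37)² = -1*60² = -1*3600 = -3600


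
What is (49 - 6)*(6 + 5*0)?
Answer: 258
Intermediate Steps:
(49 - 6)*(6 + 5*0) = 43*(6 + 0) = 43*6 = 258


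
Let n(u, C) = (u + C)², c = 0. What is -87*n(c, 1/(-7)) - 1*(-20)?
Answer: 893/49 ≈ 18.224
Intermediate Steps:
n(u, C) = (C + u)²
-87*n(c, 1/(-7)) - 1*(-20) = -87*(1/(-7) + 0)² - 1*(-20) = -87*(-⅐ + 0)² + 20 = -87*(-⅐)² + 20 = -87*1/49 + 20 = -87/49 + 20 = 893/49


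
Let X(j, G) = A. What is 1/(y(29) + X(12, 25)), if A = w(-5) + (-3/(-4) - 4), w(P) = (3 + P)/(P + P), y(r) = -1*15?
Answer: -20/361 ≈ -0.055402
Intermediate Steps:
y(r) = -15
w(P) = (3 + P)/(2*P) (w(P) = (3 + P)/((2*P)) = (3 + P)*(1/(2*P)) = (3 + P)/(2*P))
A = -61/20 (A = (½)*(3 - 5)/(-5) + (-3/(-4) - 4) = (½)*(-⅕)*(-2) + (-3*(-¼) - 4) = ⅕ + (¾ - 4) = ⅕ - 13/4 = -61/20 ≈ -3.0500)
X(j, G) = -61/20
1/(y(29) + X(12, 25)) = 1/(-15 - 61/20) = 1/(-361/20) = -20/361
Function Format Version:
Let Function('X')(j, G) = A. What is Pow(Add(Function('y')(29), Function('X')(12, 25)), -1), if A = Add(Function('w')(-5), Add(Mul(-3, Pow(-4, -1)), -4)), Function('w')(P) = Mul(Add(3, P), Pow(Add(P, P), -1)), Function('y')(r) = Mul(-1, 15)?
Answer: Rational(-20, 361) ≈ -0.055402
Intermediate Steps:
Function('y')(r) = -15
Function('w')(P) = Mul(Rational(1, 2), Pow(P, -1), Add(3, P)) (Function('w')(P) = Mul(Add(3, P), Pow(Mul(2, P), -1)) = Mul(Add(3, P), Mul(Rational(1, 2), Pow(P, -1))) = Mul(Rational(1, 2), Pow(P, -1), Add(3, P)))
A = Rational(-61, 20) (A = Add(Mul(Rational(1, 2), Pow(-5, -1), Add(3, -5)), Add(Mul(-3, Pow(-4, -1)), -4)) = Add(Mul(Rational(1, 2), Rational(-1, 5), -2), Add(Mul(-3, Rational(-1, 4)), -4)) = Add(Rational(1, 5), Add(Rational(3, 4), -4)) = Add(Rational(1, 5), Rational(-13, 4)) = Rational(-61, 20) ≈ -3.0500)
Function('X')(j, G) = Rational(-61, 20)
Pow(Add(Function('y')(29), Function('X')(12, 25)), -1) = Pow(Add(-15, Rational(-61, 20)), -1) = Pow(Rational(-361, 20), -1) = Rational(-20, 361)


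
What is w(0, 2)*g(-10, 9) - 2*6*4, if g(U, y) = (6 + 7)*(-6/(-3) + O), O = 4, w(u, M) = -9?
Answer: -750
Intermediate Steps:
g(U, y) = 78 (g(U, y) = (6 + 7)*(-6/(-3) + 4) = 13*(-6*(-⅓) + 4) = 13*(2 + 4) = 13*6 = 78)
w(0, 2)*g(-10, 9) - 2*6*4 = -9*78 - 2*6*4 = -702 - 12*4 = -702 - 48 = -750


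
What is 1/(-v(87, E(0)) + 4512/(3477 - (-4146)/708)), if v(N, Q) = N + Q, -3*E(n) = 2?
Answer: -1232931/104845795 ≈ -0.011759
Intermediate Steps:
E(n) = -⅔ (E(n) = -⅓*2 = -⅔)
1/(-v(87, E(0)) + 4512/(3477 - (-4146)/708)) = 1/(-(87 - ⅔) + 4512/(3477 - (-4146)/708)) = 1/(-1*259/3 + 4512/(3477 - (-4146)/708)) = 1/(-259/3 + 4512/(3477 - 1*(-691/118))) = 1/(-259/3 + 4512/(3477 + 691/118)) = 1/(-259/3 + 4512/(410977/118)) = 1/(-259/3 + 4512*(118/410977)) = 1/(-259/3 + 532416/410977) = 1/(-104845795/1232931) = -1232931/104845795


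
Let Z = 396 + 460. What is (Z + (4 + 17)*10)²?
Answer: 1136356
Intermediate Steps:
Z = 856
(Z + (4 + 17)*10)² = (856 + (4 + 17)*10)² = (856 + 21*10)² = (856 + 210)² = 1066² = 1136356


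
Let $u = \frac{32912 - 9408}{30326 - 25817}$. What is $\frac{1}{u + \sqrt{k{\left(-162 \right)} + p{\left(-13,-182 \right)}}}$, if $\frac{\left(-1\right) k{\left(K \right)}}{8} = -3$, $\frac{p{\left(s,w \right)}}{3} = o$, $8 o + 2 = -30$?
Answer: $\frac{26494884}{77116261} - \frac{20331081 \sqrt{3}}{154232522} \approx 0.11525$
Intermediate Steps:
$o = -4$ ($o = - \frac{1}{4} + \frac{1}{8} \left(-30\right) = - \frac{1}{4} - \frac{15}{4} = -4$)
$p{\left(s,w \right)} = -12$ ($p{\left(s,w \right)} = 3 \left(-4\right) = -12$)
$k{\left(K \right)} = 24$ ($k{\left(K \right)} = \left(-8\right) \left(-3\right) = 24$)
$u = \frac{23504}{4509} \approx 5.2127$
$\frac{1}{u + \sqrt{k{\left(-162 \right)} + p{\left(-13,-182 \right)}}} = \frac{1}{\frac{23504}{4509} + \sqrt{24 - 12}} = \frac{1}{\frac{23504}{4509} + \sqrt{12}} = \frac{1}{\frac{23504}{4509} + 2 \sqrt{3}}$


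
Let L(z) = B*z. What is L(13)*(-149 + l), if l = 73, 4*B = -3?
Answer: 741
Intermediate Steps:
B = -¾ (B = (¼)*(-3) = -¾ ≈ -0.75000)
L(z) = -3*z/4
L(13)*(-149 + l) = (-¾*13)*(-149 + 73) = -39/4*(-76) = 741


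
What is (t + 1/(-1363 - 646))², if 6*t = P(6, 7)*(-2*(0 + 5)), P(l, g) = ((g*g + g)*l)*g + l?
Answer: 62336883227641/4036081 ≈ 1.5445e+7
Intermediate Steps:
P(l, g) = l + g*l*(g + g²) (P(l, g) = ((g² + g)*l)*g + l = ((g + g²)*l)*g + l = (l*(g + g²))*g + l = g*l*(g + g²) + l = l + g*l*(g + g²))
t = -3930 (t = ((6*(1 + 7² + 7³))*(-2*(0 + 5)))/6 = ((6*(1 + 49 + 343))*(-2*5))/6 = ((6*393)*(-10))/6 = (2358*(-10))/6 = (⅙)*(-23580) = -3930)
(t + 1/(-1363 - 646))² = (-3930 + 1/(-1363 - 646))² = (-3930 + 1/(-2009))² = (-3930 - 1/2009)² = (-7895371/2009)² = 62336883227641/4036081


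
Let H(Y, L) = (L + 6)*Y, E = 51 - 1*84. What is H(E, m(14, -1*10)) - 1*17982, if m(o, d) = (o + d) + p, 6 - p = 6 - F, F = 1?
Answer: -18345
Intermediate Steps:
E = -33 (E = 51 - 84 = -33)
p = 1 (p = 6 - (6 - 1*1) = 6 - (6 - 1) = 6 - 1*5 = 6 - 5 = 1)
m(o, d) = 1 + d + o (m(o, d) = (o + d) + 1 = (d + o) + 1 = 1 + d + o)
H(Y, L) = Y*(6 + L) (H(Y, L) = (6 + L)*Y = Y*(6 + L))
H(E, m(14, -1*10)) - 1*17982 = -33*(6 + (1 - 1*10 + 14)) - 1*17982 = -33*(6 + (1 - 10 + 14)) - 17982 = -33*(6 + 5) - 17982 = -33*11 - 17982 = -363 - 17982 = -18345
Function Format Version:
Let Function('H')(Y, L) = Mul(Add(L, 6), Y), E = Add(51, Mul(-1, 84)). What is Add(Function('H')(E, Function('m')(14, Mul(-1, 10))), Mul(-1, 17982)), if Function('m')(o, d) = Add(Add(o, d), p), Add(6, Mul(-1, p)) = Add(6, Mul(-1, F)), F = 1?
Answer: -18345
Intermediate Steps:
E = -33 (E = Add(51, -84) = -33)
p = 1 (p = Add(6, Mul(-1, Add(6, Mul(-1, 1)))) = Add(6, Mul(-1, Add(6, -1))) = Add(6, Mul(-1, 5)) = Add(6, -5) = 1)
Function('m')(o, d) = Add(1, d, o) (Function('m')(o, d) = Add(Add(o, d), 1) = Add(Add(d, o), 1) = Add(1, d, o))
Function('H')(Y, L) = Mul(Y, Add(6, L)) (Function('H')(Y, L) = Mul(Add(6, L), Y) = Mul(Y, Add(6, L)))
Add(Function('H')(E, Function('m')(14, Mul(-1, 10))), Mul(-1, 17982)) = Add(Mul(-33, Add(6, Add(1, Mul(-1, 10), 14))), Mul(-1, 17982)) = Add(Mul(-33, Add(6, Add(1, -10, 14))), -17982) = Add(Mul(-33, Add(6, 5)), -17982) = Add(Mul(-33, 11), -17982) = Add(-363, -17982) = -18345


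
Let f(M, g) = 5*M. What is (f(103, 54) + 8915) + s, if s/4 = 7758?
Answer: 40462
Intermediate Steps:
s = 31032 (s = 4*7758 = 31032)
(f(103, 54) + 8915) + s = (5*103 + 8915) + 31032 = (515 + 8915) + 31032 = 9430 + 31032 = 40462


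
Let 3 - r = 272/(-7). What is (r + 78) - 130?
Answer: -71/7 ≈ -10.143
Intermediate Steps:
r = 293/7 (r = 3 - 272/(-7) = 3 - 272*(-1)/7 = 3 - 1*(-272/7) = 3 + 272/7 = 293/7 ≈ 41.857)
(r + 78) - 130 = (293/7 + 78) - 130 = 839/7 - 130 = -71/7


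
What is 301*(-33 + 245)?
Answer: 63812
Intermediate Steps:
301*(-33 + 245) = 301*212 = 63812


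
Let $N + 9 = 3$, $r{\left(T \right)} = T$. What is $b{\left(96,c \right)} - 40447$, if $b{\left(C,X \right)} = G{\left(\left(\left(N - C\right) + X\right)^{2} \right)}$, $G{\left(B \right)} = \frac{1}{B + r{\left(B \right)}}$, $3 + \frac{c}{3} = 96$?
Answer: $- \frac{2534328125}{62658} \approx -40447.0$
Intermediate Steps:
$c = 279$ ($c = -9 + 3 \cdot 96 = -9 + 288 = 279$)
$N = -6$ ($N = -9 + 3 = -6$)
$G{\left(B \right)} = \frac{1}{2 B}$ ($G{\left(B \right)} = \frac{1}{B + B} = \frac{1}{2 B}$)
$b{\left(C,X \right)} = \frac{1}{2 \left(-6 + X - C\right)^{2}}$ ($b{\left(C,X \right)} = \frac{1}{2 \left(\left(-6 - C\right) + X\right)^{2}} = \frac{1}{2 \left(-6 + X - C\right)^{2}}$)
$b{\left(96,c \right)} - 40447 = \frac{1}{2 \left(6 + 96 - 279\right)^{2}} - 40447 = \frac{1}{2 \cdot 31329} - 40447 = \frac{1}{2} \cdot \frac{1}{31329} - 40447 = \frac{1}{62658} - 40447 = - \frac{2534328125}{62658}$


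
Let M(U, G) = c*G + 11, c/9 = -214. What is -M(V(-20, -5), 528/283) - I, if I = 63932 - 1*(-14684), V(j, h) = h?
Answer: -21234513/283 ≈ -75034.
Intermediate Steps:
c = -1926 (c = 9*(-214) = -1926)
M(U, G) = 11 - 1926*G (M(U, G) = -1926*G + 11 = 11 - 1926*G)
I = 78616 (I = 63932 + 14684 = 78616)
-M(V(-20, -5), 528/283) - I = -(11 - 1016928/283) - 1*78616 = -(11 - 1016928/283) - 78616 = -1*(-1013815/283) - 78616 = 1013815/283 - 78616 = -21234513/283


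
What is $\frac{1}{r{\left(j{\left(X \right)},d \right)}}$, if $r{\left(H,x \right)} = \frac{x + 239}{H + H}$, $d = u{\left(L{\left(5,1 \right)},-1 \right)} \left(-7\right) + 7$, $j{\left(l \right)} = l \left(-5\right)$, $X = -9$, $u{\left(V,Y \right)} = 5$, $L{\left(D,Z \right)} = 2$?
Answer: $\frac{90}{211} \approx 0.42654$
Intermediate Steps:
$j{\left(l \right)} = - 5 l$
$d = -28$ ($d = 5 \left(-7\right) + 7 = -35 + 7 = -28$)
$r{\left(H,x \right)} = \frac{239 + x}{2 H}$
$\frac{1}{r{\left(j{\left(X \right)},d \right)}} = \frac{1}{\frac{1}{2} \frac{1}{\left(-5\right) \left(-9\right)} \left(239 - 28\right)} = \frac{1}{\frac{1}{2} \cdot \frac{1}{45} \cdot 211} = \frac{1}{\frac{211}{90}} = \frac{90}{211}$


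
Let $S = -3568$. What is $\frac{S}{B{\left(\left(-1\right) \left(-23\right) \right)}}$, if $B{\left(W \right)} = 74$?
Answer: $- \frac{1784}{37} \approx -48.216$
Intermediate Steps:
$\frac{S}{B{\left(\left(-1\right) \left(-23\right) \right)}} = - \frac{3568}{74} = \left(-3568\right) \frac{1}{74} = - \frac{1784}{37}$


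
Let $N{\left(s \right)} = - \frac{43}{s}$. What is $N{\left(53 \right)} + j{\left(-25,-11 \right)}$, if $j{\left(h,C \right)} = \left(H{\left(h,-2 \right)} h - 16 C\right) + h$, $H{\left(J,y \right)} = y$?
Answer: $\frac{10610}{53} \approx 200.19$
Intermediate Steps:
$j{\left(h,C \right)} = - h - 16 C$ ($j{\left(h,C \right)} = \left(- 2 h - 16 C\right) + h = \left(- 16 C - 2 h\right) + h = - h - 16 C$)
$N{\left(53 \right)} + j{\left(-25,-11 \right)} = - \frac{43}{53} - -201 = \left(-43\right) \frac{1}{53} + \left(25 + 176\right) = - \frac{43}{53} + 201 = \frac{10610}{53}$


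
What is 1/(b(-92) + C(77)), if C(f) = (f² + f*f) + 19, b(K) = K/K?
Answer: 1/11878 ≈ 8.4189e-5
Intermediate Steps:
b(K) = 1
C(f) = 19 + 2*f² (C(f) = (f² + f²) + 19 = 2*f² + 19 = 19 + 2*f²)
1/(b(-92) + C(77)) = 1/(1 + (19 + 2*77²)) = 1/(1 + (19 + 2*5929)) = 1/(1 + (19 + 11858)) = 1/(1 + 11877) = 1/11878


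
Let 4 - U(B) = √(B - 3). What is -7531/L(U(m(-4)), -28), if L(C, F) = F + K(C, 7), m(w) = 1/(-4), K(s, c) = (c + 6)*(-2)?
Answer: 7531/54 ≈ 139.46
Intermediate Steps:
K(s, c) = -12 - 2*c (K(s, c) = (6 + c)*(-2) = -12 - 2*c)
m(w) = -¼
U(B) = 4 - √(-3 + B) (U(B) = 4 - √(B - 3) = 4 - √(-3 + B))
L(C, F) = -26 + F (L(C, F) = F + (-12 - 2*7) = F + (-12 - 14) = F - 26 = -26 + F)
-7531/L(U(m(-4)), -28) = -7531/(-26 - 28) = -7531/(-54) = -7531*(-1/54) = 7531/54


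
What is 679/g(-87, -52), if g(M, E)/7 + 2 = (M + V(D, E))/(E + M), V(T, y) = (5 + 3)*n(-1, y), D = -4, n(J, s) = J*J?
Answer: -13483/199 ≈ -67.754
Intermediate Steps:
n(J, s) = J²
V(T, y) = 8 (V(T, y) = (5 + 3)*(-1)² = 8*1 = 8)
g(M, E) = -14 + 7*(8 + M)/(E + M) (g(M, E) = -14 + 7*((M + 8)/(E + M)) = -14 + 7*((8 + M)/(E + M)) = -14 + 7*(8 + M)/(E + M))
679/g(-87, -52) = 679/((7*(8 - 1*(-87) - 2*(-52))/(-52 - 87))) = 679/((7*(8 + 87 + 104)/(-139))) = 679/((7*(-1/139)*199)) = 679/(-1393/139) = 679*(-139/1393) = -13483/199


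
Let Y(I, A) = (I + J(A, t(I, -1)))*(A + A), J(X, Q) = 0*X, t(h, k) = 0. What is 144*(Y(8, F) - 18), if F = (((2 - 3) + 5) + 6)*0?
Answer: -2592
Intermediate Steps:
J(X, Q) = 0
F = 0 (F = ((-1 + 5) + 6)*0 = (4 + 6)*0 = 10*0 = 0)
Y(I, A) = 2*A*I (Y(I, A) = (I + 0)*(A + A) = I*(2*A) = 2*A*I)
144*(Y(8, F) - 18) = 144*(2*0*8 - 18) = 144*(0 - 18) = 144*(-18) = -2592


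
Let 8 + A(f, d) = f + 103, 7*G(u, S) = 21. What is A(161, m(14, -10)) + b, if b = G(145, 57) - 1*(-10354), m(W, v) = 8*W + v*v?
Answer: 10613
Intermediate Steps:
G(u, S) = 3 (G(u, S) = (⅐)*21 = 3)
m(W, v) = v² + 8*W (m(W, v) = 8*W + v² = v² + 8*W)
A(f, d) = 95 + f (A(f, d) = -8 + (f + 103) = -8 + (103 + f) = 95 + f)
b = 10357 (b = 3 - 1*(-10354) = 3 + 10354 = 10357)
A(161, m(14, -10)) + b = (95 + 161) + 10357 = 256 + 10357 = 10613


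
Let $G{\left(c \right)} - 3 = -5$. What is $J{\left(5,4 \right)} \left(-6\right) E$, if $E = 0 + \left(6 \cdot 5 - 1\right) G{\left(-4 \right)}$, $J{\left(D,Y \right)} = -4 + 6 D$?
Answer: $9048$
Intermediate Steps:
$G{\left(c \right)} = -2$ ($G{\left(c \right)} = 3 - 5 = -2$)
$E = -58$ ($E = 0 + \left(6 \cdot 5 - 1\right) \left(-2\right) = 0 + \left(30 - 1\right) \left(-2\right) = 0 + 29 \left(-2\right) = 0 - 58 = -58$)
$J{\left(5,4 \right)} \left(-6\right) E = \left(-4 + 6 \cdot 5\right) \left(-6\right) \left(-58\right) = \left(-4 + 30\right) \left(-6\right) \left(-58\right) = 26 \left(-6\right) \left(-58\right) = \left(-156\right) \left(-58\right) = 9048$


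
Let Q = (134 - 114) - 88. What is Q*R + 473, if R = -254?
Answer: 17745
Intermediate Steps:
Q = -68 (Q = 20 - 88 = -68)
Q*R + 473 = -68*(-254) + 473 = 17272 + 473 = 17745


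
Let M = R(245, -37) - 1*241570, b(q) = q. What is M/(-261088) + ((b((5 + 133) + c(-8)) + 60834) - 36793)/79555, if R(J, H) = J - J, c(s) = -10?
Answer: 12764168611/10385427920 ≈ 1.2290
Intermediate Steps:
R(J, H) = 0
M = -241570 (M = 0 - 1*241570 = 0 - 241570 = -241570)
M/(-261088) + ((b((5 + 133) + c(-8)) + 60834) - 36793)/79555 = -241570/(-261088) + ((((5 + 133) - 10) + 60834) - 36793)/79555 = -241570*(-1/261088) + (((138 - 10) + 60834) - 36793)*(1/79555) = 120785/130544 + ((128 + 60834) - 36793)*(1/79555) = 120785/130544 + (60962 - 36793)*(1/79555) = 120785/130544 + 24169*(1/79555) = 120785/130544 + 24169/79555 = 12764168611/10385427920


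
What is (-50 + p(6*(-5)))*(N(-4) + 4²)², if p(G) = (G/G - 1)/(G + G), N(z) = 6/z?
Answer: -21025/2 ≈ -10513.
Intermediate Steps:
p(G) = 0 (p(G) = (1 - 1)/((2*G)) = 0*(1/(2*G)) = 0)
(-50 + p(6*(-5)))*(N(-4) + 4²)² = (-50 + 0)*(6/(-4) + 4²)² = -50*(6*(-¼) + 16)² = -50*(-3/2 + 16)² = -50*(29/2)² = -50*841/4 = -21025/2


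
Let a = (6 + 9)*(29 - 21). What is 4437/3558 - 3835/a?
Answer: -437083/14232 ≈ -30.711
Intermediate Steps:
a = 120 (a = 15*8 = 120)
4437/3558 - 3835/a = 4437/3558 - 3835/120 = 4437*(1/3558) - 3835*1/120 = 1479/1186 - 767/24 = -437083/14232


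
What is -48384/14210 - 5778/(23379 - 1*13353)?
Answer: -2250807/565355 ≈ -3.9812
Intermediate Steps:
-48384/14210 - 5778/(23379 - 1*13353) = -48384*1/14210 - 5778/(23379 - 13353) = -3456/1015 - 5778/10026 = -3456/1015 - 5778*1/10026 = -3456/1015 - 321/557 = -2250807/565355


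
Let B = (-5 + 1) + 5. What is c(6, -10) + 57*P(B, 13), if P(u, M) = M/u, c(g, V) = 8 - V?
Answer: 759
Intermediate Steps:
B = 1 (B = -4 + 5 = 1)
c(6, -10) + 57*P(B, 13) = (8 - 1*(-10)) + 57*(13/1) = (8 + 10) + 57*(13*1) = 18 + 57*13 = 18 + 741 = 759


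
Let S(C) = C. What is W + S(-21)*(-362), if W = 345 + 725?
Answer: 8672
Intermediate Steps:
W = 1070
W + S(-21)*(-362) = 1070 - 21*(-362) = 1070 + 7602 = 8672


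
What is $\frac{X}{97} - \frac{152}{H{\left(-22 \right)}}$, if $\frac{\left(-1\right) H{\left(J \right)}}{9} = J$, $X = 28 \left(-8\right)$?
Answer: $- \frac{29548}{9603} \approx -3.077$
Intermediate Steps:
$X = -224$
$H{\left(J \right)} = - 9 J$
$\frac{X}{97} - \frac{152}{H{\left(-22 \right)}} = - \frac{224}{97} - \frac{152}{\left(-9\right) \left(-22\right)} = \left(-224\right) \frac{1}{97} - \frac{152}{198} = - \frac{224}{97} - \frac{76}{99} = - \frac{29548}{9603}$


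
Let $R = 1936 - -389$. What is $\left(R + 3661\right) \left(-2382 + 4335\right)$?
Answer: $11690658$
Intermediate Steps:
$R = 2325$ ($R = 1936 + 389 = 2325$)
$\left(R + 3661\right) \left(-2382 + 4335\right) = \left(2325 + 3661\right) \left(-2382 + 4335\right) = 5986 \cdot 1953 = 11690658$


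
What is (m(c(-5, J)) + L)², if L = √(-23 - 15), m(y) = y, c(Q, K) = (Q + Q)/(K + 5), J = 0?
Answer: (2 - I*√38)² ≈ -34.0 - 24.658*I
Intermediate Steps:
c(Q, K) = 2*Q/(5 + K) (c(Q, K) = (2*Q)/(5 + K) = 2*Q/(5 + K))
L = I*√38 (L = √(-38) = I*√38 ≈ 6.1644*I)
(m(c(-5, J)) + L)² = (2*(-5)/(5 + 0) + I*√38)² = (2*(-5)/5 + I*√38)² = (2*(-5)*(⅕) + I*√38)² = (-2 + I*√38)²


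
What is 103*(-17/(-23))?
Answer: 1751/23 ≈ 76.130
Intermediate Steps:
103*(-17/(-23)) = 103*(-17*(-1/23)) = 103*(17/23) = 1751/23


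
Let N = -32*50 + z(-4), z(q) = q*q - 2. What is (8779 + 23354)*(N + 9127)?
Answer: 242314953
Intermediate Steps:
z(q) = -2 + q² (z(q) = q² - 2 = -2 + q²)
N = -1586 (N = -32*50 + (-2 + (-4)²) = -1600 + (-2 + 16) = -1600 + 14 = -1586)
(8779 + 23354)*(N + 9127) = (8779 + 23354)*(-1586 + 9127) = 32133*7541 = 242314953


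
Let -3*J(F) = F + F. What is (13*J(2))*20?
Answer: -1040/3 ≈ -346.67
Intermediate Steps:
J(F) = -2*F/3 (J(F) = -(F + F)/3 = -2*F/3)
(13*J(2))*20 = (13*(-⅔*2))*20 = (13*(-4/3))*20 = -52/3*20 = -1040/3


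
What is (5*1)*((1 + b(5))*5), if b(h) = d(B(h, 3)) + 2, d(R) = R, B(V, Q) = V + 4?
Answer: 300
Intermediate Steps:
B(V, Q) = 4 + V
b(h) = 6 + h (b(h) = (4 + h) + 2 = 6 + h)
(5*1)*((1 + b(5))*5) = (5*1)*((1 + (6 + 5))*5) = 5*((1 + 11)*5) = 5*(12*5) = 5*60 = 300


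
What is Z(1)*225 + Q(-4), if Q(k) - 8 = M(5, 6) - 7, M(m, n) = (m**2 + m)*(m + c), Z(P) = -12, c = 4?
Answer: -2429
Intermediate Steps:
M(m, n) = (4 + m)*(m + m**2) (M(m, n) = (m**2 + m)*(m + 4) = (m + m**2)*(4 + m) = (4 + m)*(m + m**2))
Q(k) = 271 (Q(k) = 8 + (5*(4 + 5**2 + 5*5) - 7) = 8 + (5*(4 + 25 + 25) - 7) = 8 + (5*54 - 7) = 8 + (270 - 7) = 8 + 263 = 271)
Z(1)*225 + Q(-4) = -12*225 + 271 = -2700 + 271 = -2429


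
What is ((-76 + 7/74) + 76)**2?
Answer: 49/5476 ≈ 0.0089481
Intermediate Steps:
((-76 + 7/74) + 76)**2 = (-5617/74 + 76)**2 = (7/74)**2 = 49/5476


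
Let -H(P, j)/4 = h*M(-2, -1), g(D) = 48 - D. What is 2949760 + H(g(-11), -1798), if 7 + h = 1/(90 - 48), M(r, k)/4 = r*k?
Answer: 61949648/21 ≈ 2.9500e+6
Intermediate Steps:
M(r, k) = 4*k*r (M(r, k) = 4*(r*k) = 4*(k*r) = 4*k*r)
h = -293/42 (h = -7 + 1/(90 - 48) = -7 + 1/42 = -293/42 ≈ -6.9762)
H(P, j) = 4688/21 (H(P, j) = -(-586)*4*(-1)*(-2)/21 = -(-586)*8/21 = -4*(-1172/21) = 4688/21)
2949760 + H(g(-11), -1798) = 2949760 + 4688/21 = 61949648/21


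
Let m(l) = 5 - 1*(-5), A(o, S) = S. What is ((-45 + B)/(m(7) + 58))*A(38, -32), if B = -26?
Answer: 568/17 ≈ 33.412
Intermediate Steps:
m(l) = 10 (m(l) = 5 + 5 = 10)
((-45 + B)/(m(7) + 58))*A(38, -32) = ((-45 - 26)/(10 + 58))*(-32) = -71/68*(-32) = 568/17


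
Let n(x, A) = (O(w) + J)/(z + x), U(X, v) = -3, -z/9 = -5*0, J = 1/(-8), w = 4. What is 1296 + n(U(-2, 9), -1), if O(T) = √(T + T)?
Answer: 31105/24 - 2*√2/3 ≈ 1295.1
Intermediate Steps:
O(T) = √2*√T (O(T) = √(2*T) = √2*√T)
J = -⅛ ≈ -0.12500
z = 0 (z = -(-45)*0 = -9*0 = 0)
n(x, A) = (-⅛ + 2*√2)/x (n(x, A) = (√2*√4 - ⅛)/(0 + x) = (√2*2 - ⅛)/x = (2*√2 - ⅛)/x = (-⅛ + 2*√2)/x)
1296 + n(U(-2, 9), -1) = 1296 + (⅛)*(-1 + 16*√2)/(-3) = 1296 + (⅛)*(-⅓)*(-1 + 16*√2) = 1296 + (1/24 - 2*√2/3) = 31105/24 - 2*√2/3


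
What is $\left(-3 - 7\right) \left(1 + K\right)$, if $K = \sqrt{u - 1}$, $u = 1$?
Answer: $-10$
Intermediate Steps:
$K = 0$ ($K = \sqrt{1 - 1} = \sqrt{0} = 0$)
$\left(-3 - 7\right) \left(1 + K\right) = \left(-3 - 7\right) \left(1 + 0\right) = \left(-3 - 7\right) 1 = \left(-10\right) 1 = -10$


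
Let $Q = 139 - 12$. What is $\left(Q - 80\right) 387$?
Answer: $18189$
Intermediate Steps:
$Q = 127$
$\left(Q - 80\right) 387 = \left(127 - 80\right) 387 = 47 \cdot 387 = 18189$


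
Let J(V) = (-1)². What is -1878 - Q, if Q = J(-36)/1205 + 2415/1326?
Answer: -1001212047/532610 ≈ -1879.8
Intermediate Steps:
J(V) = 1
Q = 970467/532610 (Q = 1/1205 + 2415/1326 = 1*(1/1205) + 2415*(1/1326) = 1/1205 + 805/442 = 970467/532610 ≈ 1.8221)
-1878 - Q = -1878 - 1*970467/532610 = -1878 - 970467/532610 = -1001212047/532610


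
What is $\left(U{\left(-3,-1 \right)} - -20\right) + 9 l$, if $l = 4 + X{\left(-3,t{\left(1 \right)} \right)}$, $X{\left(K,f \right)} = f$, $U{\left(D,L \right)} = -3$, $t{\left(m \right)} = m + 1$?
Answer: $71$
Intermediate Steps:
$t{\left(m \right)} = 1 + m$
$l = 6$ ($l = 4 + \left(1 + 1\right) = 4 + 2 = 6$)
$\left(U{\left(-3,-1 \right)} - -20\right) + 9 l = \left(-3 - -20\right) + 9 \cdot 6 = \left(-3 + 20\right) + 54 = 17 + 54 = 71$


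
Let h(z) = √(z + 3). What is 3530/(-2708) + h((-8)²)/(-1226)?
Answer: -1765/1354 - √67/1226 ≈ -1.3102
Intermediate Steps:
h(z) = √(3 + z)
3530/(-2708) + h((-8)²)/(-1226) = 3530/(-2708) + √(3 + (-8)²)/(-1226) = 3530*(-1/2708) + √(3 + 64)*(-1/1226) = -1765/1354 + √67*(-1/1226) = -1765/1354 - √67/1226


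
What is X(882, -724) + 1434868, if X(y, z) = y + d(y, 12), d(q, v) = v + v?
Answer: 1435774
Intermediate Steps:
d(q, v) = 2*v
X(y, z) = 24 + y (X(y, z) = y + 2*12 = y + 24 = 24 + y)
X(882, -724) + 1434868 = (24 + 882) + 1434868 = 906 + 1434868 = 1435774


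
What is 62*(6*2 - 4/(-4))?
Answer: 806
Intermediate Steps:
62*(6*2 - 4/(-4)) = 62*(12 - 4*(-¼)) = 62*(12 + 1) = 62*13 = 806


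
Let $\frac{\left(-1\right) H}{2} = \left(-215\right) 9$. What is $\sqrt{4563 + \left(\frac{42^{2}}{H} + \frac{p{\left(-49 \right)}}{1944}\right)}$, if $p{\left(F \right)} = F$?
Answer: $\frac{\sqrt{2460457579530}}{23220} \approx 67.553$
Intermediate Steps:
$H = 3870$ ($H = - 2 \left(\left(-215\right) 9\right) = \left(-2\right) \left(-1935\right) = 3870$)
$\sqrt{4563 + \left(\frac{42^{2}}{H} + \frac{p{\left(-49 \right)}}{1944}\right)} = \sqrt{4563 - \left(\frac{49}{1944} - \frac{42^{2}}{3870}\right)} = \sqrt{4563 + \left(1764 \cdot \frac{1}{3870} - \frac{49}{1944}\right)} = \sqrt{4563 + \left(\frac{98}{215} - \frac{49}{1944}\right)} = \sqrt{4563 + \frac{179977}{417960}} = \sqrt{\frac{1907331457}{417960}} = \frac{\sqrt{2460457579530}}{23220}$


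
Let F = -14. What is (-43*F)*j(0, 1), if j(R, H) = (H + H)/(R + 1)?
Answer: 1204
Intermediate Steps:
j(R, H) = 2*H/(1 + R) (j(R, H) = (2*H)/(1 + R) = 2*H/(1 + R))
(-43*F)*j(0, 1) = (-43*(-14))*(2*1/(1 + 0)) = 602*(2*1/1) = 602*(2*1*1) = 602*2 = 1204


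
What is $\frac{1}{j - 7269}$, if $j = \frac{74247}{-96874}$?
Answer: $- \frac{96874}{704251353} \approx -0.00013756$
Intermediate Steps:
$j = - \frac{74247}{96874}$ ($j = 74247 \left(- \frac{1}{96874}\right) = - \frac{74247}{96874} \approx -0.76643$)
$\frac{1}{j - 7269} = \frac{1}{- \frac{74247}{96874} - 7269} = \frac{1}{- \frac{704251353}{96874}} = - \frac{96874}{704251353}$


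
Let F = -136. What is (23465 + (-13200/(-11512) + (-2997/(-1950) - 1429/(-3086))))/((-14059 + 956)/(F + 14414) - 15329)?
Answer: -241799974823398772/157949145988726625 ≈ -1.5309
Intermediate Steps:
(23465 + (-13200/(-11512) + (-2997/(-1950) - 1429/(-3086))))/((-14059 + 956)/(F + 14414) - 15329) = (23465 + (-13200/(-11512) + (-2997/(-1950) - 1429/(-3086))))/((-14059 + 956)/(-136 + 14414) - 15329) = (23465 + (-13200*(-1/11512) + (-2997*(-1/1950) - 1429*(-1/3086))))/(-13103/14278 - 15329) = (23465 + (1650/1439 + (999/650 + 1429/3086)))/(-13103*1/14278 - 15329) = (23465 + (1650/1439 + 1002941/501475))/(-13103/14278 - 15329) = (23465 + 2270665849/721622525)/(-218880565/14278) = (16935143214974/721622525)*(-14278/218880565) = -241799974823398772/157949145988726625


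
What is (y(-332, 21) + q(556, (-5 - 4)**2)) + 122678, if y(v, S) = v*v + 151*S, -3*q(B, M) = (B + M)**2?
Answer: 302450/3 ≈ 1.0082e+5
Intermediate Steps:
q(B, M) = -(B + M)**2/3
y(v, S) = v**2 + 151*S
(y(-332, 21) + q(556, (-5 - 4)**2)) + 122678 = (((-332)**2 + 151*21) - (556 + (-5 - 4)**2)**2/3) + 122678 = ((110224 + 3171) - (556 + (-9)**2)**2/3) + 122678 = (113395 - (556 + 81)**2/3) + 122678 = (113395 - 1/3*637**2) + 122678 = (113395 - 1/3*405769) + 122678 = (113395 - 405769/3) + 122678 = -65584/3 + 122678 = 302450/3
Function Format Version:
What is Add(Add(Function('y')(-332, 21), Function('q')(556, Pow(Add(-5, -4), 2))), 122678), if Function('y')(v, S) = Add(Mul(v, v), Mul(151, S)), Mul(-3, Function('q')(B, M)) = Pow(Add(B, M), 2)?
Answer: Rational(302450, 3) ≈ 1.0082e+5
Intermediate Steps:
Function('q')(B, M) = Mul(Rational(-1, 3), Pow(Add(B, M), 2))
Function('y')(v, S) = Add(Pow(v, 2), Mul(151, S))
Add(Add(Function('y')(-332, 21), Function('q')(556, Pow(Add(-5, -4), 2))), 122678) = Add(Add(Add(Pow(-332, 2), Mul(151, 21)), Mul(Rational(-1, 3), Pow(Add(556, Pow(Add(-5, -4), 2)), 2))), 122678) = Add(Add(Add(110224, 3171), Mul(Rational(-1, 3), Pow(Add(556, Pow(-9, 2)), 2))), 122678) = Add(Add(113395, Mul(Rational(-1, 3), Pow(Add(556, 81), 2))), 122678) = Add(Add(113395, Mul(Rational(-1, 3), Pow(637, 2))), 122678) = Add(Add(113395, Mul(Rational(-1, 3), 405769)), 122678) = Add(Add(113395, Rational(-405769, 3)), 122678) = Add(Rational(-65584, 3), 122678) = Rational(302450, 3)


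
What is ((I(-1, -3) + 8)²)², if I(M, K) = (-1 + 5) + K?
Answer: 6561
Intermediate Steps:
I(M, K) = 4 + K
((I(-1, -3) + 8)²)² = (((4 - 3) + 8)²)² = ((1 + 8)²)² = (9²)² = 81² = 6561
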